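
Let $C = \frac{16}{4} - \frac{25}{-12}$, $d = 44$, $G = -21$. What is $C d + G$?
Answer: $\frac{740}{3} \approx 246.67$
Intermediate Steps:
$C = \frac{73}{12}$ ($C = 16 \cdot \frac{1}{4} - - \frac{25}{12} = 4 + \frac{25}{12} = \frac{73}{12} \approx 6.0833$)
$C d + G = \frac{73}{12} \cdot 44 - 21 = \frac{803}{3} - 21 = \frac{740}{3}$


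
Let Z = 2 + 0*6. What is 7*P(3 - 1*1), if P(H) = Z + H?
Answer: 28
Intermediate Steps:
Z = 2 (Z = 2 + 0 = 2)
P(H) = 2 + H
7*P(3 - 1*1) = 7*(2 + (3 - 1*1)) = 7*(2 + (3 - 1)) = 7*(2 + 2) = 7*4 = 28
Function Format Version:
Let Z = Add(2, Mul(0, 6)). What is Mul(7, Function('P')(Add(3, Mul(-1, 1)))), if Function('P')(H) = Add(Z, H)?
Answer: 28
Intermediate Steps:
Z = 2 (Z = Add(2, 0) = 2)
Function('P')(H) = Add(2, H)
Mul(7, Function('P')(Add(3, Mul(-1, 1)))) = Mul(7, Add(2, Add(3, Mul(-1, 1)))) = Mul(7, Add(2, Add(3, -1))) = Mul(7, Add(2, 2)) = Mul(7, 4) = 28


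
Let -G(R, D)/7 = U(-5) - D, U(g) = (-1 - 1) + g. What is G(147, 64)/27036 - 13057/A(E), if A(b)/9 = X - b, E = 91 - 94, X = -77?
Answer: 19630003/1000332 ≈ 19.623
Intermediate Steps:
U(g) = -2 + g
G(R, D) = 49 + 7*D (G(R, D) = -7*((-2 - 5) - D) = -7*(-7 - D) = 49 + 7*D)
E = -3
A(b) = -693 - 9*b (A(b) = 9*(-77 - b) = -693 - 9*b)
G(147, 64)/27036 - 13057/A(E) = (49 + 7*64)/27036 - 13057/(-693 - 9*(-3)) = (49 + 448)*(1/27036) - 13057/(-693 + 27) = 497*(1/27036) - 13057/(-666) = 497/27036 - 13057*(-1/666) = 497/27036 + 13057/666 = 19630003/1000332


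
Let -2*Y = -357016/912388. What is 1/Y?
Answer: 228097/44627 ≈ 5.1112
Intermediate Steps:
Y = 44627/228097 (Y = -(-178508)/912388 = -1/2*(-89254/228097) = 44627/228097 ≈ 0.19565)
1/Y = 1/(44627/228097) = 228097/44627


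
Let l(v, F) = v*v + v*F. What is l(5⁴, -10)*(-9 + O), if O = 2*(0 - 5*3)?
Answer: -14990625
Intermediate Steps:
l(v, F) = v² + F*v
O = -30 (O = 2*(0 - 15) = 2*(-15) = -30)
l(5⁴, -10)*(-9 + O) = (5⁴*(-10 + 5⁴))*(-9 - 30) = (625*(-10 + 625))*(-39) = (625*615)*(-39) = 384375*(-39) = -14990625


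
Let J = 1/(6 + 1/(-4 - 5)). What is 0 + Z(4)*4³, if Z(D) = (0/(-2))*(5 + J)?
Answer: 0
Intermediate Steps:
J = 9/53 (J = 1/(6 + 1/(-9)) = 1/(6 - ⅑) = 1/(53/9) = 9/53 ≈ 0.16981)
Z(D) = 0 (Z(D) = (0/(-2))*(5 + 9/53) = (0*(-½))*(274/53) = 0*(274/53) = 0)
0 + Z(4)*4³ = 0 + 0*4³ = 0 + 0*64 = 0 + 0 = 0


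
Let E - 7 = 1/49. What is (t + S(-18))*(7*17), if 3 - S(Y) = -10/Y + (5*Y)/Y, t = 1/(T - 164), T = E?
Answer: -7035161/23076 ≈ -304.87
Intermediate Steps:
E = 344/49 (E = 7 + 1/49 = 344/49 ≈ 7.0204)
T = 344/49 ≈ 7.0204
t = -49/7692 (t = 1/(344/49 - 164) = 1/(-7692/49) = -49/7692 ≈ -0.0063703)
S(Y) = -2 + 10/Y (S(Y) = 3 - (-10/Y + (5*Y)/Y) = 3 - (-10/Y + 5) = 3 - (5 - 10/Y) = 3 + (-5 + 10/Y) = -2 + 10/Y)
(t + S(-18))*(7*17) = (-49/7692 + (-2 + 10/(-18)))*(7*17) = (-49/7692 + (-2 + 10*(-1/18)))*119 = (-49/7692 + (-2 - 5/9))*119 = (-49/7692 - 23/9)*119 = -59119/23076*119 = -7035161/23076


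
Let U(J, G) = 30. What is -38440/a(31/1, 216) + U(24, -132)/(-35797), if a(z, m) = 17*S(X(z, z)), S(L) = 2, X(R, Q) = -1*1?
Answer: -688018850/608549 ≈ -1130.6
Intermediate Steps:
X(R, Q) = -1
a(z, m) = 34 (a(z, m) = 17*2 = 34)
-38440/a(31/1, 216) + U(24, -132)/(-35797) = -38440/34 + 30/(-35797) = -38440*1/34 + 30*(-1/35797) = -19220/17 - 30/35797 = -688018850/608549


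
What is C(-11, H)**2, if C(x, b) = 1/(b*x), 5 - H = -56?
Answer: 1/450241 ≈ 2.2210e-6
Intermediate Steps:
H = 61 (H = 5 - 1*(-56) = 5 + 56 = 61)
C(x, b) = 1/(b*x)
C(-11, H)**2 = (1/(61*(-11)))**2 = ((1/61)*(-1/11))**2 = (-1/671)**2 = 1/450241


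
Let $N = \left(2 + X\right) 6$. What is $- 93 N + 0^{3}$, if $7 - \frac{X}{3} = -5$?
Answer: $-21204$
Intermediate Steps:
$X = 36$ ($X = 21 - -15 = 21 + 15 = 36$)
$N = 228$ ($N = \left(2 + 36\right) 6 = 38 \cdot 6 = 228$)
$- 93 N + 0^{3} = \left(-93\right) 228 + 0^{3} = -21204 + 0 = -21204$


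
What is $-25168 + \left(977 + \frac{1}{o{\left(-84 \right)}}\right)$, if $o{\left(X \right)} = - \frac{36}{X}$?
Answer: $- \frac{72566}{3} \approx -24189.0$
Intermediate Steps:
$-25168 + \left(977 + \frac{1}{o{\left(-84 \right)}}\right) = -25168 + \left(977 + \frac{1}{\left(-36\right) \frac{1}{-84}}\right) = -25168 + \left(977 + \frac{1}{\left(-36\right) \left(- \frac{1}{84}\right)}\right) = -25168 + \left(977 + \frac{1}{\frac{3}{7}}\right) = -25168 + \left(977 + \frac{7}{3}\right) = -25168 + \frac{2938}{3} = - \frac{72566}{3}$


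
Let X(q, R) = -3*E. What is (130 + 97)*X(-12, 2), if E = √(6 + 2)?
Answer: -1362*√2 ≈ -1926.2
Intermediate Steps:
E = 2*√2 (E = √8 = 2*√2 ≈ 2.8284)
X(q, R) = -6*√2
(130 + 97)*X(-12, 2) = (130 + 97)*(-6*√2) = 227*(-6*√2) = -1362*√2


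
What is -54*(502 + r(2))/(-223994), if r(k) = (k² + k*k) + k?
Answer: 13824/111997 ≈ 0.12343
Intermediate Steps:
r(k) = k + 2*k² (r(k) = (k² + k²) + k = 2*k² + k = k + 2*k²)
-54*(502 + r(2))/(-223994) = -54*(502 + 2*(1 + 2*2))/(-223994) = -54*(502 + 2*(1 + 4))*(-1/223994) = -54*(502 + 2*5)*(-1/223994) = -54*(502 + 10)*(-1/223994) = -54*512*(-1/223994) = -27648*(-1/223994) = 13824/111997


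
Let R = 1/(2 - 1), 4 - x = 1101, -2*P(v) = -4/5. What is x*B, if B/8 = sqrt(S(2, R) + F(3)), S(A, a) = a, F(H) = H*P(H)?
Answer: -8776*sqrt(55)/5 ≈ -13017.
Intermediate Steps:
P(v) = 2/5 (P(v) = -(-2)/5 = -1/2*(-4/5) = 2/5)
F(H) = 2*H/5 (F(H) = H*(2/5) = 2*H/5)
x = -1097 (x = 4 - 1*1101 = 4 - 1101 = -1097)
R = 1 (R = 1/1 = 1)
B = 8*sqrt(55)/5 (B = 8*sqrt(1 + (2/5)*3) = 8*sqrt(1 + 6/5) = 8*sqrt(11/5) = 8*(sqrt(55)/5) = 8*sqrt(55)/5 ≈ 11.866)
x*B = -8776*sqrt(55)/5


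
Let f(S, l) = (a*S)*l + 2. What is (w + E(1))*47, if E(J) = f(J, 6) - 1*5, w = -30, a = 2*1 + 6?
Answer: 705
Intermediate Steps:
a = 8 (a = 2 + 6 = 8)
f(S, l) = 2 + 8*S*l (f(S, l) = (8*S)*l + 2 = 8*S*l + 2 = 2 + 8*S*l)
E(J) = -3 + 48*J (E(J) = (2 + 8*J*6) - 1*5 = (2 + 48*J) - 5 = -3 + 48*J)
(w + E(1))*47 = (-30 + (-3 + 48*1))*47 = (-30 + (-3 + 48))*47 = (-30 + 45)*47 = 15*47 = 705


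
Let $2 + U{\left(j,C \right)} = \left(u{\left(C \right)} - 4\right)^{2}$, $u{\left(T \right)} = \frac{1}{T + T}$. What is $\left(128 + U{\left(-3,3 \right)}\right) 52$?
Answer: $\frac{65845}{9} \approx 7316.1$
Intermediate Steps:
$u{\left(T \right)} = \frac{1}{2 T}$
$U{\left(j,C \right)} = -2 + \left(-4 + \frac{1}{2 C}\right)^{2}$ ($U{\left(j,C \right)} = -2 + \left(\frac{1}{2 C} - 4\right)^{2} = -2 + \left(-4 + \frac{1}{2 C}\right)^{2}$)
$\left(128 + U{\left(-3,3 \right)}\right) 52 = \left(128 + \left(14 - \frac{4}{3} + \frac{1}{4 \cdot 9}\right)\right) 52 = \left(128 + \left(14 - \frac{4}{3} + \frac{1}{4} \cdot \frac{1}{9}\right)\right) 52 = \left(128 + \left(14 - \frac{4}{3} + \frac{1}{36}\right)\right) 52 = \left(128 + \frac{457}{36}\right) 52 = \frac{5065}{36} \cdot 52 = \frac{65845}{9}$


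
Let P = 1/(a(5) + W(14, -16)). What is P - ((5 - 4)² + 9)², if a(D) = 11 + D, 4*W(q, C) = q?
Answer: -3898/39 ≈ -99.949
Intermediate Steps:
W(q, C) = q/4
P = 2/39 (P = 1/((11 + 5) + (¼)*14) = 1/(16 + 7/2) = 1/(39/2) = 2/39 ≈ 0.051282)
P - ((5 - 4)² + 9)² = 2/39 - ((5 - 4)² + 9)² = 2/39 - (1² + 9)² = 2/39 - (1 + 9)² = 2/39 - 1*10² = 2/39 - 1*100 = 2/39 - 100 = -3898/39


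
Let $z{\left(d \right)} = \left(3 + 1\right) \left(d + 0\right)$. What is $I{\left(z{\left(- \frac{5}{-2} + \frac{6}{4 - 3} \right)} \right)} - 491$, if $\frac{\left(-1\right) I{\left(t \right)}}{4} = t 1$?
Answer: $-627$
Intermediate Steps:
$z{\left(d \right)} = 4 d$
$I{\left(t \right)} = - 4 t$ ($I{\left(t \right)} = - 4 t 1 = - 4 t$)
$I{\left(z{\left(- \frac{5}{-2} + \frac{6}{4 - 3} \right)} \right)} - 491 = - 4 \cdot 4 \left(- \frac{5}{-2} + \frac{6}{4 - 3}\right) - 491 = - 4 \cdot 4 \left(\left(-5\right) \left(- \frac{1}{2}\right) + \frac{6}{1}\right) - 491 = - 4 \cdot 4 \left(\frac{5}{2} + 6 \cdot 1\right) - 491 = - 4 \cdot 4 \left(\frac{5}{2} + 6\right) - 491 = - 4 \cdot 4 \cdot \frac{17}{2} - 491 = \left(-4\right) 34 - 491 = -136 - 491 = -627$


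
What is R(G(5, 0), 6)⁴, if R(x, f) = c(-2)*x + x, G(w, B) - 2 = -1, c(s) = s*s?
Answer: 625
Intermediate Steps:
c(s) = s²
G(w, B) = 1 (G(w, B) = 2 - 1 = 1)
R(x, f) = 5*x (R(x, f) = (-2)²*x + x = 4*x + x = 5*x)
R(G(5, 0), 6)⁴ = (5*1)⁴ = 5⁴ = 625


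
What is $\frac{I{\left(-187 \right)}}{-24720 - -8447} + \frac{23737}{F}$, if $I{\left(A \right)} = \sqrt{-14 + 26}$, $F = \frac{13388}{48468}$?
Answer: $\frac{287621229}{3347} - \frac{2 \sqrt{3}}{16273} \approx 85934.0$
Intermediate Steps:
$F = \frac{3347}{12117}$ ($F = 13388 \cdot \frac{1}{48468} = \frac{3347}{12117} \approx 0.27622$)
$I{\left(A \right)} = 2 \sqrt{3}$ ($I{\left(A \right)} = \sqrt{12} = 2 \sqrt{3}$)
$\frac{I{\left(-187 \right)}}{-24720 - -8447} + \frac{23737}{F} = \frac{2 \sqrt{3}}{-24720 - -8447} + \frac{23737}{\frac{3347}{12117}} = \frac{2 \sqrt{3}}{-24720 + 8447} + 23737 \cdot \frac{12117}{3347} = \frac{2 \sqrt{3}}{-16273} + \frac{287621229}{3347} = 2 \sqrt{3} \left(- \frac{1}{16273}\right) + \frac{287621229}{3347} = - \frac{2 \sqrt{3}}{16273} + \frac{287621229}{3347} = \frac{287621229}{3347} - \frac{2 \sqrt{3}}{16273}$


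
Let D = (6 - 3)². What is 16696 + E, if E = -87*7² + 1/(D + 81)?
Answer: 1118971/90 ≈ 12433.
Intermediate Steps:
D = 9 (D = 3² = 9)
E = -383669/90 (E = -87*7² + 1/(9 + 81) = -87*49 + 1/90 = -4263 + 1/90 = -383669/90 ≈ -4263.0)
16696 + E = 16696 - 383669/90 = 1118971/90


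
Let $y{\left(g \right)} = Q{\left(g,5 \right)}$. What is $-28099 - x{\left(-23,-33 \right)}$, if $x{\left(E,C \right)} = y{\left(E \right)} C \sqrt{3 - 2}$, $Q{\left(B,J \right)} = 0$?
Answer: $-28099$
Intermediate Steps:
$y{\left(g \right)} = 0$
$x{\left(E,C \right)} = 0$ ($x{\left(E,C \right)} = 0 C \sqrt{3 - 2} = 0 \sqrt{1} = 0 \cdot 1 = 0$)
$-28099 - x{\left(-23,-33 \right)} = -28099 - 0 = -28099 + 0 = -28099$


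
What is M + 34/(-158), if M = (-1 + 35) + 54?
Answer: 6935/79 ≈ 87.785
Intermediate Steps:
M = 88 (M = 34 + 54 = 88)
M + 34/(-158) = 88 + 34/(-158) = 88 + 34*(-1/158) = 88 - 17/79 = 6935/79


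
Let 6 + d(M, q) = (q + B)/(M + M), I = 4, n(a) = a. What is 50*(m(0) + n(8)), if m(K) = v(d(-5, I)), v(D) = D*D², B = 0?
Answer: -63536/5 ≈ -12707.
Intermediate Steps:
d(M, q) = -6 + q/(2*M) (d(M, q) = -6 + (q + 0)/(M + M) = -6 + q/((2*M)) = -6 + q*(1/(2*M)) = -6 + q/(2*M))
v(D) = D³
m(K) = -32768/125 (m(K) = (-6 + (½)*4/(-5))³ = (-6 + (½)*4*(-⅕))³ = (-6 - ⅖)³ = (-32/5)³ = -32768/125)
50*(m(0) + n(8)) = 50*(-32768/125 + 8) = 50*(-31768/125) = -63536/5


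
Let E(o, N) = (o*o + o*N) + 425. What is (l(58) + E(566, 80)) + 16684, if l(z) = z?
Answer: 382803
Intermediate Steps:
E(o, N) = 425 + o² + N*o (E(o, N) = (o² + N*o) + 425 = 425 + o² + N*o)
(l(58) + E(566, 80)) + 16684 = (58 + (425 + 566² + 80*566)) + 16684 = (58 + (425 + 320356 + 45280)) + 16684 = (58 + 366061) + 16684 = 366119 + 16684 = 382803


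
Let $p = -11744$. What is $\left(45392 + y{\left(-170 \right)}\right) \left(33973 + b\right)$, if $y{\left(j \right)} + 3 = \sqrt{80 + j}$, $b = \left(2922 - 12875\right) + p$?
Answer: $557195364 + 36828 i \sqrt{10} \approx 5.572 \cdot 10^{8} + 1.1646 \cdot 10^{5} i$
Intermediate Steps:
$b = -21697$ ($b = \left(2922 - 12875\right) - 11744 = -9953 - 11744 = -21697$)
$y{\left(j \right)} = -3 + \sqrt{80 + j}$
$\left(45392 + y{\left(-170 \right)}\right) \left(33973 + b\right) = \left(45392 - \left(3 - \sqrt{80 - 170}\right)\right) \left(33973 - 21697\right) = \left(45392 - \left(3 - \sqrt{-90}\right)\right) 12276 = \left(45392 - \left(3 - 3 i \sqrt{10}\right)\right) 12276 = \left(45389 + 3 i \sqrt{10}\right) 12276 = 557195364 + 36828 i \sqrt{10}$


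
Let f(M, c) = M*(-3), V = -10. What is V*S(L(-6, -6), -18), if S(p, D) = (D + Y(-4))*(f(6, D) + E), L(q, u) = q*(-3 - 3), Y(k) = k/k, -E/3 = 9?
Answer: -7650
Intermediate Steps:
f(M, c) = -3*M
E = -27 (E = -3*9 = -27)
Y(k) = 1
L(q, u) = -6*q (L(q, u) = q*(-6) = -6*q)
S(p, D) = -45 - 45*D (S(p, D) = (D + 1)*(-3*6 - 27) = (1 + D)*(-18 - 27) = (1 + D)*(-45) = -45 - 45*D)
V*S(L(-6, -6), -18) = -10*(-45 - 45*(-18)) = -10*(-45 + 810) = -10*765 = -7650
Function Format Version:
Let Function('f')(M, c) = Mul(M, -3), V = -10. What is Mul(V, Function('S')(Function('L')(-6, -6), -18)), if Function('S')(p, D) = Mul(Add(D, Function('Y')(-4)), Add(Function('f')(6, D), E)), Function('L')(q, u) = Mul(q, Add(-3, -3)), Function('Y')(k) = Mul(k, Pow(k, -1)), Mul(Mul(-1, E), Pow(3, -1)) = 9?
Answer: -7650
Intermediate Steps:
Function('f')(M, c) = Mul(-3, M)
E = -27 (E = Mul(-3, 9) = -27)
Function('Y')(k) = 1
Function('L')(q, u) = Mul(-6, q) (Function('L')(q, u) = Mul(q, -6) = Mul(-6, q))
Function('S')(p, D) = Add(-45, Mul(-45, D)) (Function('S')(p, D) = Mul(Add(D, 1), Add(Mul(-3, 6), -27)) = Mul(Add(1, D), Add(-18, -27)) = Mul(Add(1, D), -45) = Add(-45, Mul(-45, D)))
Mul(V, Function('S')(Function('L')(-6, -6), -18)) = Mul(-10, Add(-45, Mul(-45, -18))) = Mul(-10, Add(-45, 810)) = Mul(-10, 765) = -7650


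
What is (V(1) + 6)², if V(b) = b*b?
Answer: 49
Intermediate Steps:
V(b) = b²
(V(1) + 6)² = (1² + 6)² = (1 + 6)² = 7² = 49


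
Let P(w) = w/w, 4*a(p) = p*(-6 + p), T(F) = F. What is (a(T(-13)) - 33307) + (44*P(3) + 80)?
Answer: -132485/4 ≈ -33121.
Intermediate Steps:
a(p) = p*(-6 + p)/4 (a(p) = (p*(-6 + p))/4 = p*(-6 + p)/4)
P(w) = 1
(a(T(-13)) - 33307) + (44*P(3) + 80) = ((1/4)*(-13)*(-6 - 13) - 33307) + (44*1 + 80) = ((1/4)*(-13)*(-19) - 33307) + (44 + 80) = (247/4 - 33307) + 124 = -132981/4 + 124 = -132485/4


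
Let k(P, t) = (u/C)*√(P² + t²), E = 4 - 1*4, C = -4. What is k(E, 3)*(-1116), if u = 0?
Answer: 0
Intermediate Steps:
E = 0 (E = 4 - 4 = 0)
k(P, t) = 0 (k(P, t) = (0/(-4))*√(P² + t²) = (0*(-¼))*√(P² + t²) = 0*√(P² + t²) = 0)
k(E, 3)*(-1116) = 0*(-1116) = 0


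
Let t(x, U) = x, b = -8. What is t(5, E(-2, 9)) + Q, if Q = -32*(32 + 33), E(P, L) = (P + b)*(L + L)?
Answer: -2075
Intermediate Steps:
E(P, L) = 2*L*(-8 + P) (E(P, L) = (P - 8)*(L + L) = (-8 + P)*(2*L) = 2*L*(-8 + P))
Q = -2080 (Q = -32*65 = -2080)
t(5, E(-2, 9)) + Q = 5 - 2080 = -2075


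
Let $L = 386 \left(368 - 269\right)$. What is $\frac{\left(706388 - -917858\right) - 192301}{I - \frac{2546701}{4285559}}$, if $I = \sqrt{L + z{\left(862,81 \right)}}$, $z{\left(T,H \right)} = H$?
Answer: $\frac{15628301271653590755}{703320094831326494} + \frac{78897374096267866635 \sqrt{4255}}{703320094831326494} \approx 7339.7$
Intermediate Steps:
$L = 38214$ ($L = 386 \cdot 99 = 38214$)
$I = 3 \sqrt{4255}$ ($I = \sqrt{38214 + 81} = \sqrt{38295} = 3 \sqrt{4255} \approx 195.69$)
$\frac{\left(706388 - -917858\right) - 192301}{I - \frac{2546701}{4285559}} = \frac{\left(706388 - -917858\right) - 192301}{3 \sqrt{4255} - \frac{2546701}{4285559}} = \frac{\left(706388 + 917858\right) - 192301}{3 \sqrt{4255} - \frac{2546701}{4285559}} = \frac{1624246 - 192301}{3 \sqrt{4255} - \frac{2546701}{4285559}} = \frac{1431945}{- \frac{2546701}{4285559} + 3 \sqrt{4255}}$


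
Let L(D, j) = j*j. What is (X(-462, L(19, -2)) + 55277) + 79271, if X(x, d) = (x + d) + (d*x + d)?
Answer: 132246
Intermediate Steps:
L(D, j) = j²
X(x, d) = x + 2*d + d*x (X(x, d) = (d + x) + (d + d*x) = x + 2*d + d*x)
(X(-462, L(19, -2)) + 55277) + 79271 = ((-462 + 2*(-2)² + (-2)²*(-462)) + 55277) + 79271 = ((-462 + 2*4 + 4*(-462)) + 55277) + 79271 = ((-462 + 8 - 1848) + 55277) + 79271 = (-2302 + 55277) + 79271 = 52975 + 79271 = 132246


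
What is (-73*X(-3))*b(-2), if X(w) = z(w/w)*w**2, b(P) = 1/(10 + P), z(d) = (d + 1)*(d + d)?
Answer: -657/2 ≈ -328.50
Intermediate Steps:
z(d) = 2*d*(1 + d) (z(d) = (1 + d)*(2*d) = 2*d*(1 + d))
X(w) = 4*w**2 (X(w) = (2*(w/w)*(1 + w/w))*w**2 = (2*1*(1 + 1))*w**2 = (2*1*2)*w**2 = 4*w**2)
(-73*X(-3))*b(-2) = (-292*(-3)**2)/(10 - 2) = -292*9/8 = -73*36*(1/8) = -2628*1/8 = -657/2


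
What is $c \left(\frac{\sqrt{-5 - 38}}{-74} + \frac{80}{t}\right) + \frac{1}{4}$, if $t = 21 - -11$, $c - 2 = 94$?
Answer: $\frac{961}{4} - \frac{48 i \sqrt{43}}{37} \approx 240.25 - 8.5069 i$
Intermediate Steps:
$c = 96$ ($c = 2 + 94 = 96$)
$t = 32$ ($t = 21 + 11 = 32$)
$c \left(\frac{\sqrt{-5 - 38}}{-74} + \frac{80}{t}\right) + \frac{1}{4} = 96 \left(\frac{\sqrt{-5 - 38}}{-74} + \frac{80}{32}\right) + \frac{1}{4} = 96 \left(\sqrt{-43} \left(- \frac{1}{74}\right) + 80 \cdot \frac{1}{32}\right) + \frac{1}{4} = 96 \left(i \sqrt{43} \left(- \frac{1}{74}\right) + \frac{5}{2}\right) + \frac{1}{4} = 96 \left(- \frac{i \sqrt{43}}{74} + \frac{5}{2}\right) + \frac{1}{4} = 96 \left(\frac{5}{2} - \frac{i \sqrt{43}}{74}\right) + \frac{1}{4} = \left(240 - \frac{48 i \sqrt{43}}{37}\right) + \frac{1}{4} = \frac{961}{4} - \frac{48 i \sqrt{43}}{37}$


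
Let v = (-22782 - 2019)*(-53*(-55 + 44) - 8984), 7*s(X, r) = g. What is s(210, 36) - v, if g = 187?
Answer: -1458472220/7 ≈ -2.0835e+8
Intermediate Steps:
s(X, r) = 187/7 (s(X, r) = (⅐)*187 = 187/7)
v = 208353201 (v = -24801*(-53*(-11) - 8984) = -24801*(583 - 8984) = -24801*(-8401) = 208353201)
s(210, 36) - v = 187/7 - 1*208353201 = 187/7 - 208353201 = -1458472220/7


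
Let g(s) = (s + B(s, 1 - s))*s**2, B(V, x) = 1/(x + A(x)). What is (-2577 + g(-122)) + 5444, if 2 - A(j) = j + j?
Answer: -219385585/121 ≈ -1.8131e+6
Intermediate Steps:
A(j) = 2 - 2*j (A(j) = 2 - (j + j) = 2 - 2*j)
B(V, x) = 1/(2 - x) (B(V, x) = 1/(x + (2 - 2*x)) = 1/(2 - x))
g(s) = s**2*(s + 1/(1 + s)) (g(s) = (s + 1/(2 - (1 - s)))*s**2 = (s + 1/(2 + (-1 + s)))*s**2 = (s + 1/(1 + s))*s**2 = s**2*(s + 1/(1 + s)))
(-2577 + g(-122)) + 5444 = (-2577 + (-122)**2*(1 - 122 + (-122)**2)/(1 - 122)) + 5444 = (-2577 + 14884*(1 - 122 + 14884)/(-121)) + 5444 = (-2577 + 14884*(-1/121)*14763) + 5444 = (-2577 - 219732492/121) + 5444 = -220044309/121 + 5444 = -219385585/121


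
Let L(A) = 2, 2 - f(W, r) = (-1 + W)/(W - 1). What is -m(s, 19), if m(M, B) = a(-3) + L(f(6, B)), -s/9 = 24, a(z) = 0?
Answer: -2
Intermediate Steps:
f(W, r) = 1 (f(W, r) = 2 - (-1 + W)/(W - 1) = 2 - (-1 + W)/(-1 + W) = 2 - 1*1 = 2 - 1 = 1)
s = -216 (s = -9*24 = -216)
m(M, B) = 2 (m(M, B) = 0 + 2 = 2)
-m(s, 19) = -1*2 = -2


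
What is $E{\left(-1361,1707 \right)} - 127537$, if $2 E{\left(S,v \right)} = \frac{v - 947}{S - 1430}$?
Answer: $- \frac{355956147}{2791} \approx -1.2754 \cdot 10^{5}$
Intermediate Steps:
$E{\left(S,v \right)} = \frac{-947 + v}{2 \left(-1430 + S\right)}$ ($E{\left(S,v \right)} = \frac{\left(v - 947\right) \frac{1}{S - 1430}}{2} = \frac{\left(-947 + v\right) \frac{1}{-1430 + S}}{2} = \frac{\frac{1}{-1430 + S} \left(-947 + v\right)}{2} = \frac{-947 + v}{2 \left(-1430 + S\right)}$)
$E{\left(-1361,1707 \right)} - 127537 = \frac{-947 + 1707}{2 \left(-1430 - 1361\right)} - 127537 = \frac{1}{2} \frac{1}{-2791} \cdot 760 - 127537 = \frac{1}{2} \left(- \frac{1}{2791}\right) 760 - 127537 = - \frac{380}{2791} - 127537 = - \frac{355956147}{2791}$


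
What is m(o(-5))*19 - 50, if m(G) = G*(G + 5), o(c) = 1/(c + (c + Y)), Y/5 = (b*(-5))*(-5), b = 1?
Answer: -650306/13225 ≈ -49.172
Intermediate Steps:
Y = 125 (Y = 5*((1*(-5))*(-5)) = 5*(-5*(-5)) = 5*25 = 125)
o(c) = 1/(125 + 2*c) (o(c) = 1/(c + (c + 125)) = 1/(c + (125 + c)) = 1/(125 + 2*c))
m(G) = G*(5 + G)
m(o(-5))*19 - 50 = ((5 + 1/(125 + 2*(-5)))/(125 + 2*(-5)))*19 - 50 = ((5 + 1/(125 - 10))/(125 - 10))*19 - 50 = ((5 + 1/115)/115)*19 - 50 = ((1/115)*(576/115))*19 - 50 = (576/13225)*19 - 50 = 10944/13225 - 50 = -650306/13225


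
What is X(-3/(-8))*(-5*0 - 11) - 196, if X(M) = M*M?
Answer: -12643/64 ≈ -197.55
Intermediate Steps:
X(M) = M²
X(-3/(-8))*(-5*0 - 11) - 196 = (-3/(-8))²*(-5*0 - 11) - 196 = (-3*(-⅛))²*(0 - 11) - 196 = (3/8)²*(-11) - 196 = (9/64)*(-11) - 196 = -99/64 - 196 = -12643/64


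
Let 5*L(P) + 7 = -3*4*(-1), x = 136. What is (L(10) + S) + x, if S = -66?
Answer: 71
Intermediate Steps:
L(P) = 1 (L(P) = -7/5 + (-3*4*(-1))/5 = -7/5 + (-12*(-1))/5 = -7/5 + (⅕)*12 = -7/5 + 12/5 = 1)
(L(10) + S) + x = (1 - 66) + 136 = -65 + 136 = 71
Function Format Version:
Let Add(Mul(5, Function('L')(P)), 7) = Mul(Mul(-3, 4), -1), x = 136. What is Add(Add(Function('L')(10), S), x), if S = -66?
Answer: 71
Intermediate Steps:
Function('L')(P) = 1 (Function('L')(P) = Add(Rational(-7, 5), Mul(Rational(1, 5), Mul(Mul(-3, 4), -1))) = Add(Rational(-7, 5), Mul(Rational(1, 5), Mul(-12, -1))) = Add(Rational(-7, 5), Mul(Rational(1, 5), 12)) = Add(Rational(-7, 5), Rational(12, 5)) = 1)
Add(Add(Function('L')(10), S), x) = Add(Add(1, -66), 136) = Add(-65, 136) = 71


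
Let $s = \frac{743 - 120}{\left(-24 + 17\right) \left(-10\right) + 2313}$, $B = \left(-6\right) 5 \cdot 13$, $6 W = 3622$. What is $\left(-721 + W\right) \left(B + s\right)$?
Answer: $\frac{326918944}{7149} \approx 45729.0$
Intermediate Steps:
$W = \frac{1811}{3}$ ($W = \frac{1}{6} \cdot 3622 = \frac{1811}{3} \approx 603.67$)
$B = -390$ ($B = \left(-30\right) 13 = -390$)
$s = \frac{623}{2383}$ ($s = \frac{623}{\left(-7\right) \left(-10\right) + 2313} = \frac{623}{70 + 2313} = \frac{623}{2383} \approx 0.26144$)
$\left(-721 + W\right) \left(B + s\right) = \left(-721 + \frac{1811}{3}\right) \left(-390 + \frac{623}{2383}\right) = \left(- \frac{352}{3}\right) \left(- \frac{928747}{2383}\right) = \frac{326918944}{7149}$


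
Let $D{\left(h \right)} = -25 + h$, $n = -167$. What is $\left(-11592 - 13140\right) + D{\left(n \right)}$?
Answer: $-24924$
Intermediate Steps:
$\left(-11592 - 13140\right) + D{\left(n \right)} = \left(-11592 - 13140\right) - 192 = -24732 - 192 = -24924$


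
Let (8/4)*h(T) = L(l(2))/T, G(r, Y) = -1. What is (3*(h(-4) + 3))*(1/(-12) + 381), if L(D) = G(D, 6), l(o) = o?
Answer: 114275/32 ≈ 3571.1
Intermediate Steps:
L(D) = -1
h(T) = -1/(2*T) (h(T) = (-1/T)/2 = -1/(2*T))
(3*(h(-4) + 3))*(1/(-12) + 381) = (3*(-½/(-4) + 3))*(1/(-12) + 381) = (3*(-½*(-¼) + 3))*(-1/12 + 381) = (3*(⅛ + 3))*(4571/12) = (3*(25/8))*(4571/12) = (75/8)*(4571/12) = 114275/32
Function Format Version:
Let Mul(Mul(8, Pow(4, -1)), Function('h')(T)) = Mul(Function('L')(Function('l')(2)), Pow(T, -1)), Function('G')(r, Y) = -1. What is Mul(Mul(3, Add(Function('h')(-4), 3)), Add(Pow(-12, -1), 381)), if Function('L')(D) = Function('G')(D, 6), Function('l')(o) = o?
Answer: Rational(114275, 32) ≈ 3571.1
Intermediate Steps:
Function('L')(D) = -1
Function('h')(T) = Mul(Rational(-1, 2), Pow(T, -1)) (Function('h')(T) = Mul(Rational(1, 2), Mul(-1, Pow(T, -1))) = Mul(Rational(-1, 2), Pow(T, -1)))
Mul(Mul(3, Add(Function('h')(-4), 3)), Add(Pow(-12, -1), 381)) = Mul(Mul(3, Add(Mul(Rational(-1, 2), Pow(-4, -1)), 3)), Add(Pow(-12, -1), 381)) = Mul(Mul(3, Add(Mul(Rational(-1, 2), Rational(-1, 4)), 3)), Add(Rational(-1, 12), 381)) = Mul(Mul(3, Add(Rational(1, 8), 3)), Rational(4571, 12)) = Mul(Mul(3, Rational(25, 8)), Rational(4571, 12)) = Mul(Rational(75, 8), Rational(4571, 12)) = Rational(114275, 32)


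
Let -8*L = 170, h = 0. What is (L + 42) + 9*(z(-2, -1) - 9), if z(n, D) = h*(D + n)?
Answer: -241/4 ≈ -60.250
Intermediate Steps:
L = -85/4 (L = -⅛*170 = -85/4 ≈ -21.250)
z(n, D) = 0 (z(n, D) = 0*(D + n) = 0)
(L + 42) + 9*(z(-2, -1) - 9) = (-85/4 + 42) + 9*(0 - 9) = 83/4 + 9*(-9) = 83/4 - 81 = -241/4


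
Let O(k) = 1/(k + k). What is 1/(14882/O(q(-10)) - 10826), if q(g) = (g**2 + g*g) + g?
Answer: 1/5644334 ≈ 1.7717e-7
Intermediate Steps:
q(g) = g + 2*g**2 (q(g) = (g**2 + g**2) + g = 2*g**2 + g = g + 2*g**2)
O(k) = 1/(2*k)
1/(14882/O(q(-10)) - 10826) = 1/(14882/((1/(2*((-10*(1 + 2*(-10))))))) - 10826) = 1/(14882/((1/(2*((-10*(1 - 20)))))) - 10826) = 1/(14882/((1/(2*((-10*(-19)))))) - 10826) = 1/(14882/(((1/2)/190)) - 10826) = 1/(14882/(((1/2)*(1/190))) - 10826) = 1/(14882/(1/380) - 10826) = 1/(14882*380 - 10826) = 1/(5655160 - 10826) = 1/5644334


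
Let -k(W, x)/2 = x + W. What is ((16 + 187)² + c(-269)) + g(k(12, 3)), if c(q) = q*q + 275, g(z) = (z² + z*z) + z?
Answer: 115615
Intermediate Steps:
k(W, x) = -2*W - 2*x (k(W, x) = -2*(x + W) = -2*(W + x) = -2*W - 2*x)
g(z) = z + 2*z² (g(z) = (z² + z²) + z = 2*z² + z = z + 2*z²)
c(q) = 275 + q² (c(q) = q² + 275 = 275 + q²)
((16 + 187)² + c(-269)) + g(k(12, 3)) = ((16 + 187)² + (275 + (-269)²)) + (-2*12 - 2*3)*(1 + 2*(-2*12 - 2*3)) = (203² + (275 + 72361)) + (-24 - 6)*(1 + 2*(-24 - 6)) = (41209 + 72636) - 30*(1 + 2*(-30)) = 113845 - 30*(1 - 60) = 113845 - 30*(-59) = 113845 + 1770 = 115615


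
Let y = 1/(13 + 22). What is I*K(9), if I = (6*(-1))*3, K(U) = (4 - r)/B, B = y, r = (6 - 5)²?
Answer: -1890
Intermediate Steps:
r = 1 (r = 1² = 1)
y = 1/35 ≈ 0.028571
B = 1/35 ≈ 0.028571
K(U) = 105 (K(U) = (4 - 1*1)/(1/35) = (4 - 1)*35 = 3*35 = 105)
I = -18 (I = -6*3 = -18)
I*K(9) = -18*105 = -1890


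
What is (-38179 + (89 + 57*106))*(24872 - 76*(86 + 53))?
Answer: -458542784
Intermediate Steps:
(-38179 + (89 + 57*106))*(24872 - 76*(86 + 53)) = (-38179 + (89 + 6042))*(24872 - 76*139) = (-38179 + 6131)*(24872 - 10564) = -32048*14308 = -458542784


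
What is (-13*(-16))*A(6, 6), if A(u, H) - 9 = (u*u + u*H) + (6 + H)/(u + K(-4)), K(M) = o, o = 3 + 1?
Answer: 85488/5 ≈ 17098.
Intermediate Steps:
o = 4
K(M) = 4
A(u, H) = 9 + u**2 + H*u + (6 + H)/(4 + u) (A(u, H) = 9 + ((u*u + u*H) + (6 + H)/(u + 4)) = 9 + ((u**2 + H*u) + (6 + H)/(4 + u)) = 9 + (u**2 + H*u + (6 + H)/(4 + u)) = 9 + u**2 + H*u + (6 + H)/(4 + u))
(-13*(-16))*A(6, 6) = (-13*(-16))*((42 + 6 + 6**3 + 4*6**2 + 9*6 + 6*6**2 + 4*6*6)/(4 + 6)) = 208*((42 + 6 + 216 + 4*36 + 54 + 6*36 + 144)/10) = 208*((42 + 6 + 216 + 144 + 54 + 216 + 144)/10) = 208*((1/10)*822) = 208*(411/5) = 85488/5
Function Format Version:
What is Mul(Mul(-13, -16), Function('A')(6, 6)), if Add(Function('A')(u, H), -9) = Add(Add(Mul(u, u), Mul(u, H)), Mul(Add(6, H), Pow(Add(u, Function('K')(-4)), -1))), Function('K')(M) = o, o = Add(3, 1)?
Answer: Rational(85488, 5) ≈ 17098.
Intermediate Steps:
o = 4
Function('K')(M) = 4
Function('A')(u, H) = Add(9, Pow(u, 2), Mul(H, u), Mul(Pow(Add(4, u), -1), Add(6, H))) (Function('A')(u, H) = Add(9, Add(Add(Mul(u, u), Mul(u, H)), Mul(Add(6, H), Pow(Add(u, 4), -1)))) = Add(9, Add(Add(Pow(u, 2), Mul(H, u)), Mul(Add(6, H), Pow(Add(4, u), -1)))) = Add(9, Add(Add(Pow(u, 2), Mul(H, u)), Mul(Pow(Add(4, u), -1), Add(6, H)))) = Add(9, Add(Pow(u, 2), Mul(H, u), Mul(Pow(Add(4, u), -1), Add(6, H)))) = Add(9, Pow(u, 2), Mul(H, u), Mul(Pow(Add(4, u), -1), Add(6, H))))
Mul(Mul(-13, -16), Function('A')(6, 6)) = Mul(Mul(-13, -16), Mul(Pow(Add(4, 6), -1), Add(42, 6, Pow(6, 3), Mul(4, Pow(6, 2)), Mul(9, 6), Mul(6, Pow(6, 2)), Mul(4, 6, 6)))) = Mul(208, Mul(Pow(10, -1), Add(42, 6, 216, Mul(4, 36), 54, Mul(6, 36), 144))) = Mul(208, Mul(Rational(1, 10), Add(42, 6, 216, 144, 54, 216, 144))) = Mul(208, Mul(Rational(1, 10), 822)) = Mul(208, Rational(411, 5)) = Rational(85488, 5)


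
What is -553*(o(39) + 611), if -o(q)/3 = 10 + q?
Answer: -256592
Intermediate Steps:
o(q) = -30 - 3*q (o(q) = -3*(10 + q) = -30 - 3*q)
-553*(o(39) + 611) = -553*((-30 - 3*39) + 611) = -553*((-30 - 117) + 611) = -553*(-147 + 611) = -553*464 = -256592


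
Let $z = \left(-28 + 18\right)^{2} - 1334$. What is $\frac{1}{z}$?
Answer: $- \frac{1}{1234} \approx -0.00081037$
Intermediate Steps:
$z = -1234$ ($z = \left(-10\right)^{2} - 1334 = 100 - 1334 = -1234$)
$\frac{1}{z} = \frac{1}{-1234} = - \frac{1}{1234}$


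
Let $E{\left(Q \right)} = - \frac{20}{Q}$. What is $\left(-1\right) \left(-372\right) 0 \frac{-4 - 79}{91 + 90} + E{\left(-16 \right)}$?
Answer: $\frac{5}{4} \approx 1.25$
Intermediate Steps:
$\left(-1\right) \left(-372\right) 0 \frac{-4 - 79}{91 + 90} + E{\left(-16 \right)} = \left(-1\right) \left(-372\right) 0 \frac{-4 - 79}{91 + 90} - \frac{20}{-16} = 372 \cdot 0 \left(- \frac{83}{181}\right) - - \frac{5}{4} = 372 \cdot 0 \left(\left(-83\right) \frac{1}{181}\right) + \frac{5}{4} = 372 \cdot 0 \left(- \frac{83}{181}\right) + \frac{5}{4} = 372 \cdot 0 + \frac{5}{4} = 0 + \frac{5}{4} = \frac{5}{4}$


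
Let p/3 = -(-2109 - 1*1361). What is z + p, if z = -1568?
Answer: 8842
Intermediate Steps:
p = 10410 (p = 3*(-(-2109 - 1*1361)) = 3*(-(-2109 - 1361)) = 3*(-1*(-3470)) = 3*3470 = 10410)
z + p = -1568 + 10410 = 8842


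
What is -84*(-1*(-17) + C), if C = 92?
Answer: -9156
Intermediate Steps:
-84*(-1*(-17) + C) = -84*(-1*(-17) + 92) = -84*(17 + 92) = -84*109 = -9156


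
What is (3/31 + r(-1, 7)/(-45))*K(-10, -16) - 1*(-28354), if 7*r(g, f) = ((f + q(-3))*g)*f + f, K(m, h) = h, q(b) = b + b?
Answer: 878926/31 ≈ 28352.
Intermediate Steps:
q(b) = 2*b
r(g, f) = f/7 + f*g*(-6 + f)/7 (r(g, f) = (((f + 2*(-3))*g)*f + f)/7 = (((f - 6)*g)*f + f)/7 = (((-6 + f)*g)*f + f)/7 = ((g*(-6 + f))*f + f)/7 = (f*g*(-6 + f) + f)/7 = (f + f*g*(-6 + f))/7 = f/7 + f*g*(-6 + f)/7)
(3/31 + r(-1, 7)/(-45))*K(-10, -16) - 1*(-28354) = (3/31 + ((⅐)*7*(1 - 6*(-1) + 7*(-1)))/(-45))*(-16) - 1*(-28354) = (3*(1/31) + ((⅐)*7*(1 + 6 - 7))*(-1/45))*(-16) + 28354 = (3/31 + ((⅐)*7*0)*(-1/45))*(-16) + 28354 = (3/31 + 0*(-1/45))*(-16) + 28354 = (3/31 + 0)*(-16) + 28354 = (3/31)*(-16) + 28354 = -48/31 + 28354 = 878926/31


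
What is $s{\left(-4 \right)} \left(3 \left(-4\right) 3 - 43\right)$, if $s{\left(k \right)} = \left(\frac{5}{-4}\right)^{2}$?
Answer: $- \frac{1975}{16} \approx -123.44$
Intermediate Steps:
$s{\left(k \right)} = \frac{25}{16}$ ($s{\left(k \right)} = \left(5 \left(- \frac{1}{4}\right)\right)^{2} = \left(- \frac{5}{4}\right)^{2} = \frac{25}{16}$)
$s{\left(-4 \right)} \left(3 \left(-4\right) 3 - 43\right) = \frac{25 \left(3 \left(-4\right) 3 - 43\right)}{16} = \frac{25 \left(\left(-12\right) 3 - 43\right)}{16} = \frac{25 \left(-36 - 43\right)}{16} = \frac{25}{16} \left(-79\right) = - \frac{1975}{16}$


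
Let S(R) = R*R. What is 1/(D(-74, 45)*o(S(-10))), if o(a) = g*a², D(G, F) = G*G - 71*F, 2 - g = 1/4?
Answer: 1/39917500 ≈ 2.5052e-8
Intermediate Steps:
g = 7/4 (g = 2 - 1/4 = 2 - 1*¼ = 2 - ¼ = 7/4 ≈ 1.7500)
S(R) = R²
D(G, F) = G² - 71*F
o(a) = 7*a²/4
1/(D(-74, 45)*o(S(-10))) = 1/(((-74)² - 71*45)*((7*((-10)²)²/4))) = 1/((5476 - 3195)*(((7/4)*100²))) = 1/(2281*(((7/4)*10000))) = (1/2281)/17500 = (1/2281)*(1/17500) = 1/39917500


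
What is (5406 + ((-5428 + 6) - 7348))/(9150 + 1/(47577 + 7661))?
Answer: -406772632/505427701 ≈ -0.80481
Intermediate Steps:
(5406 + ((-5428 + 6) - 7348))/(9150 + 1/(47577 + 7661)) = (5406 + (-5422 - 7348))/(9150 + 1/55238) = (5406 - 12770)/(9150 + 1/55238) = -7364/505427701/55238 = -7364*55238/505427701 = -406772632/505427701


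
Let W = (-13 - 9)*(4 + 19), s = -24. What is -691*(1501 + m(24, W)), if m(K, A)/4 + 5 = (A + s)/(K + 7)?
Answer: -30259581/31 ≈ -9.7612e+5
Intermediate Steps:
W = -506 (W = -22*23 = -506)
m(K, A) = -20 + 4*(-24 + A)/(7 + K) (m(K, A) = -20 + 4*((A - 24)/(K + 7)) = -20 + 4*((-24 + A)/(7 + K)) = -20 + 4*(-24 + A)/(7 + K))
-691*(1501 + m(24, W)) = -691*(1501 + 4*(-59 - 506 - 5*24)/(7 + 24)) = -691*(1501 + 4*(-59 - 506 - 120)/31) = -691*(1501 + 4*(1/31)*(-685)) = -691*(1501 - 2740/31) = -691*43791/31 = -30259581/31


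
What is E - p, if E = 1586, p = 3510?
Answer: -1924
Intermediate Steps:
E - p = 1586 - 1*3510 = 1586 - 3510 = -1924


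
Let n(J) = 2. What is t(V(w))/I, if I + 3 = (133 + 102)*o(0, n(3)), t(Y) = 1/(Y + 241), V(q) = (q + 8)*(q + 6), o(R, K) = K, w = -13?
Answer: 1/128892 ≈ 7.7584e-6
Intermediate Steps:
V(q) = (6 + q)*(8 + q) (V(q) = (8 + q)*(6 + q) = (6 + q)*(8 + q))
t(Y) = 1/(241 + Y)
I = 467 (I = -3 + (133 + 102)*2 = -3 + 235*2 = -3 + 470 = 467)
t(V(w))/I = 1/((241 + (48 + (-13)² + 14*(-13)))*467) = (1/467)/(241 + (48 + 169 - 182)) = (1/467)/(241 + 35) = (1/467)/276 = (1/276)*(1/467) = 1/128892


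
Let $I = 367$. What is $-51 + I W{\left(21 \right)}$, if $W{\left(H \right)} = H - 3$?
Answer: $6555$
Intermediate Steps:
$W{\left(H \right)} = -3 + H$
$-51 + I W{\left(21 \right)} = -51 + 367 \left(-3 + 21\right) = -51 + 367 \cdot 18 = -51 + 6606 = 6555$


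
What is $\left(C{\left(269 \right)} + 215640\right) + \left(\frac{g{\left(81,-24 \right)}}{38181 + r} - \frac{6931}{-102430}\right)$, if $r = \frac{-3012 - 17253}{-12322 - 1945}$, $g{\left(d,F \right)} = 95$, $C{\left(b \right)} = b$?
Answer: $\frac{6023711735104069571}{27899299139280} \approx 2.1591 \cdot 10^{5}$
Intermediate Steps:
$r = \frac{20265}{14267}$ ($r = - \frac{20265}{-14267} = \left(-20265\right) \left(- \frac{1}{14267}\right) = \frac{20265}{14267} \approx 1.4204$)
$\left(C{\left(269 \right)} + 215640\right) + \left(\frac{g{\left(81,-24 \right)}}{38181 + r} - \frac{6931}{-102430}\right) = \left(269 + 215640\right) + \left(\frac{95}{38181 + \frac{20265}{14267}} - \frac{6931}{-102430}\right) = 215909 + \left(\frac{95}{\frac{544748592}{14267}} - - \frac{6931}{102430}\right) = 215909 + \left(95 \cdot \frac{14267}{544748592} + \frac{6931}{102430}\right) = 215909 + \left(\frac{1355365}{544748592} + \frac{6931}{102430}\right) = 215909 + \frac{1957241264051}{27899299139280} = \frac{6023711735104069571}{27899299139280}$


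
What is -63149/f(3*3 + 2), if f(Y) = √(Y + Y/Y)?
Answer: -63149*√3/6 ≈ -18230.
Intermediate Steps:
f(Y) = √(1 + Y) (f(Y) = √(Y + 1) = √(1 + Y))
-63149/f(3*3 + 2) = -63149/√(1 + (3*3 + 2)) = -63149/√(1 + (9 + 2)) = -63149/√(1 + 11) = -63149*√3/6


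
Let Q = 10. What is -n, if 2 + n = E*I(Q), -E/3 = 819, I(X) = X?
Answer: 24572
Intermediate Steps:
E = -2457 (E = -3*819 = -2457)
n = -24572 (n = -2 - 2457*10 = -2 - 24570 = -24572)
-n = -1*(-24572) = 24572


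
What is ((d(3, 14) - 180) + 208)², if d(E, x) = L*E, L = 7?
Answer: 2401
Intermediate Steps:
d(E, x) = 7*E
((d(3, 14) - 180) + 208)² = ((7*3 - 180) + 208)² = ((21 - 180) + 208)² = (-159 + 208)² = 49² = 2401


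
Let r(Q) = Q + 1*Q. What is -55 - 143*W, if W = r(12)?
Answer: -3487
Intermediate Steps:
r(Q) = 2*Q (r(Q) = Q + Q = 2*Q)
W = 24 (W = 2*12 = 24)
-55 - 143*W = -55 - 143*24 = -55 - 3432 = -3487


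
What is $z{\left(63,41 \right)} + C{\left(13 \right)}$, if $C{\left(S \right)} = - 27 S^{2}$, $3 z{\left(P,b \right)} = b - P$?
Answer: $- \frac{13711}{3} \approx -4570.3$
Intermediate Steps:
$z{\left(P,b \right)} = - \frac{P}{3} + \frac{b}{3}$ ($z{\left(P,b \right)} = \frac{b - P}{3} = - \frac{P}{3} + \frac{b}{3}$)
$z{\left(63,41 \right)} + C{\left(13 \right)} = \left(\left(- \frac{1}{3}\right) 63 + \frac{1}{3} \cdot 41\right) - 27 \cdot 13^{2} = \left(-21 + \frac{41}{3}\right) - 4563 = - \frac{22}{3} - 4563 = - \frac{13711}{3}$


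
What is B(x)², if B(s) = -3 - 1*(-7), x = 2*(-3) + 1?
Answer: 16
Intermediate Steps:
x = -5 (x = -6 + 1 = -5)
B(s) = 4 (B(s) = -3 + 7 = 4)
B(x)² = 4² = 16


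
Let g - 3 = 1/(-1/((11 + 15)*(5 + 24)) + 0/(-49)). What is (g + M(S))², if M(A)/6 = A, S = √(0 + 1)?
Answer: 555025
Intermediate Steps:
S = 1 (S = √1 = 1)
M(A) = 6*A
g = -751 (g = 3 + 1/(-1/((11 + 15)*(5 + 24)) + 0/(-49)) = 3 + 1/(-1/(26*29) + 0*(-1/49)) = 3 + 1/(-1/754 + 0) = 3 + 1/(-1/754) = 3 - 754 = -751)
(g + M(S))² = (-751 + 6*1)² = (-751 + 6)² = (-745)² = 555025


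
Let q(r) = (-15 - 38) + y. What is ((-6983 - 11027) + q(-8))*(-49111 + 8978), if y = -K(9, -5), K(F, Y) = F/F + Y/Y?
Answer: 725002645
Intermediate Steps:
K(F, Y) = 2 (K(F, Y) = 1 + 1 = 2)
y = -2 (y = -1*2 = -2)
q(r) = -55 (q(r) = (-15 - 38) - 2 = -53 - 2 = -55)
((-6983 - 11027) + q(-8))*(-49111 + 8978) = ((-6983 - 11027) - 55)*(-49111 + 8978) = (-18010 - 55)*(-40133) = -18065*(-40133) = 725002645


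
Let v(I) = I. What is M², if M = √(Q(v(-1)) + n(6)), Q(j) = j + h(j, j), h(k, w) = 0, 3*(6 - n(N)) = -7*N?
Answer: 19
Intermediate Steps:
n(N) = 6 + 7*N/3 (n(N) = 6 - (-7)*N/3 = 6 + 7*N/3)
Q(j) = j (Q(j) = j + 0 = j)
M = √19 (M = √(-1 + (6 + (7/3)*6)) = √(-1 + (6 + 14)) = √(-1 + 20) = √19 ≈ 4.3589)
M² = (√19)² = 19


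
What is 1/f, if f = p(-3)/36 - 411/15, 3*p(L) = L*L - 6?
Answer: -180/4927 ≈ -0.036533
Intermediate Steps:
p(L) = -2 + L**2/3 (p(L) = (L*L - 6)/3 = (L**2 - 6)/3 = (-6 + L**2)/3 = -2 + L**2/3)
f = -4927/180 (f = (-2 + (1/3)*(-3)**2)/36 - 411/15 = (-2 + (1/3)*9)*(1/36) - 411*1/15 = (-2 + 3)*(1/36) - 137/5 = 1*(1/36) - 137/5 = 1/36 - 137/5 = -4927/180 ≈ -27.372)
1/f = 1/(-4927/180) = -180/4927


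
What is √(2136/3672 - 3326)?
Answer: I*√8649413/51 ≈ 57.666*I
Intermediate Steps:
√(2136/3672 - 3326) = √(2136*(1/3672) - 3326) = √(89/153 - 3326) = √(-508789/153) = I*√8649413/51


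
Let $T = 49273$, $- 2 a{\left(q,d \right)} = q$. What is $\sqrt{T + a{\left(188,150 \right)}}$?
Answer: $13 \sqrt{291} \approx 221.76$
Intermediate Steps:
$a{\left(q,d \right)} = - \frac{q}{2}$
$\sqrt{T + a{\left(188,150 \right)}} = \sqrt{49273 - 94} = \sqrt{49179} = 13 \sqrt{291}$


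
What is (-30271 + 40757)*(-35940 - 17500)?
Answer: -560371840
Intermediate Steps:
(-30271 + 40757)*(-35940 - 17500) = 10486*(-53440) = -560371840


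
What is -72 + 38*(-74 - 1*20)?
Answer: -3644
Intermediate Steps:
-72 + 38*(-74 - 1*20) = -72 + 38*(-74 - 20) = -72 + 38*(-94) = -72 - 3572 = -3644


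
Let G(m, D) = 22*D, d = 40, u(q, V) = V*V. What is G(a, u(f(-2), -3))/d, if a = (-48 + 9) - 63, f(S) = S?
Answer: 99/20 ≈ 4.9500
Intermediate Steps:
u(q, V) = V²
a = -102 (a = -39 - 63 = -102)
G(a, u(f(-2), -3))/d = (22*(-3)²)/40 = (22*9)*(1/40) = 198*(1/40) = 99/20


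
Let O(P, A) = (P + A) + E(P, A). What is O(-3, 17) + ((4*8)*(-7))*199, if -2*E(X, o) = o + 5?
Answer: -44573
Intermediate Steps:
E(X, o) = -5/2 - o/2 (E(X, o) = -(o + 5)/2 = -(5 + o)/2 = -5/2 - o/2)
O(P, A) = -5/2 + P + A/2 (O(P, A) = (P + A) + (-5/2 - A/2) = (A + P) + (-5/2 - A/2) = -5/2 + P + A/2)
O(-3, 17) + ((4*8)*(-7))*199 = (-5/2 - 3 + (½)*17) + ((4*8)*(-7))*199 = (-5/2 - 3 + 17/2) + (32*(-7))*199 = 3 - 224*199 = 3 - 44576 = -44573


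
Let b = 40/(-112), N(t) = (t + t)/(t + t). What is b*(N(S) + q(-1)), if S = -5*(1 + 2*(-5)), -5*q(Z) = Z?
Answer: -3/7 ≈ -0.42857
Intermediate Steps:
q(Z) = -Z/5
S = 45 (S = -5*(1 - 10) = -5*(-9) = 45)
N(t) = 1 (N(t) = (2*t)/((2*t)) = (2*t)*(1/(2*t)) = 1)
b = -5/14 (b = 40*(-1/112) = -5/14 ≈ -0.35714)
b*(N(S) + q(-1)) = -5*(1 - ⅕*(-1))/14 = -5*(1 + ⅕)/14 = -5/14*6/5 = -3/7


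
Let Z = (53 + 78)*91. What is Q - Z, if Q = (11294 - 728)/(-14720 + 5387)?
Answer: -12363251/1037 ≈ -11922.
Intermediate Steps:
Z = 11921 (Z = 131*91 = 11921)
Q = -1174/1037 (Q = 10566/(-9333) = 10566*(-1/9333) = -1174/1037 ≈ -1.1321)
Q - Z = -1174/1037 - 1*11921 = -1174/1037 - 11921 = -12363251/1037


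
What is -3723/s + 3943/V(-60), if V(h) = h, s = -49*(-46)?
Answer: -4555451/67620 ≈ -67.368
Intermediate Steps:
s = 2254
-3723/s + 3943/V(-60) = -3723/2254 + 3943/(-60) = -3723*1/2254 + 3943*(-1/60) = -3723/2254 - 3943/60 = -4555451/67620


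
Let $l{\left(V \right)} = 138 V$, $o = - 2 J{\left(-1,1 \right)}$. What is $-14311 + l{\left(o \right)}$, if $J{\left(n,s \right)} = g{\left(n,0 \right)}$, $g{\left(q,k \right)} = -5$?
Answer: $-12931$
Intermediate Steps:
$J{\left(n,s \right)} = -5$
$o = 10$ ($o = \left(-2\right) \left(-5\right) = 10$)
$-14311 + l{\left(o \right)} = -14311 + 138 \cdot 10 = -14311 + 1380 = -12931$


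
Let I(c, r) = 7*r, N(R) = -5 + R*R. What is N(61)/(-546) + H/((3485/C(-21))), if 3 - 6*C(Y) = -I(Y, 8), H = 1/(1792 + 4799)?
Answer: -6565781407/964724670 ≈ -6.8059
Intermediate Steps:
N(R) = -5 + R²
H = 1/6591 ≈ 0.00015172
C(Y) = 59/6 (C(Y) = ½ - (-1)*7*8/6 = ½ - (-1)*56/6 = ½ - ⅙*(-56) = ½ + 28/3 = 59/6)
N(61)/(-546) + H/((3485/C(-21))) = (-5 + 61²)/(-546) + 1/(6591*((3485/(59/6)))) = (-5 + 3721)*(-1/546) + 1/(6591*((3485*(6/59)))) = 3716*(-1/546) + 1/(6591*(20910/59)) = -1858/273 + (1/6591)*(59/20910) = -1858/273 + 59/137817810 = -6565781407/964724670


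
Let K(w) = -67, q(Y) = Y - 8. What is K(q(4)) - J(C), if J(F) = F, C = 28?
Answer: -95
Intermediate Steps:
q(Y) = -8 + Y
K(q(4)) - J(C) = -67 - 1*28 = -67 - 28 = -95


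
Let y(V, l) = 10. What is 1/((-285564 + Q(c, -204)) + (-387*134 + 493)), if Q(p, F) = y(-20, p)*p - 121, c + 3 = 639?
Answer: -1/330690 ≈ -3.0240e-6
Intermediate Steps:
c = 636 (c = -3 + 639 = 636)
Q(p, F) = -121 + 10*p (Q(p, F) = 10*p - 121 = -121 + 10*p)
1/((-285564 + Q(c, -204)) + (-387*134 + 493)) = 1/((-285564 + (-121 + 10*636)) + (-387*134 + 493)) = 1/((-285564 + (-121 + 6360)) + (-51858 + 493)) = 1/((-285564 + 6239) - 51365) = 1/(-279325 - 51365) = 1/(-330690) = -1/330690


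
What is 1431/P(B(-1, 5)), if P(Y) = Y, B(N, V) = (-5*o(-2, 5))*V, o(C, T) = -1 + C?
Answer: 477/25 ≈ 19.080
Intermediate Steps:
B(N, V) = 15*V (B(N, V) = (-5*(-1 - 2))*V = (-5*(-3))*V = 15*V)
1431/P(B(-1, 5)) = 1431/((15*5)) = 1431/75 = 1431*(1/75) = 477/25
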